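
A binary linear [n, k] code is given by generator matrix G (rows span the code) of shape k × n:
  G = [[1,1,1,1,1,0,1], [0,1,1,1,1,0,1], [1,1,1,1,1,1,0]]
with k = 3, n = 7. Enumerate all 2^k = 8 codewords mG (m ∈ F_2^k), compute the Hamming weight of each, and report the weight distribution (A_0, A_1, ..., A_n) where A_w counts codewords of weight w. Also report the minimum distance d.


Weight distribution: A_0 = 1, A_1 = 1, A_2 = 1, A_3 = 1, A_5 = 2, A_6 = 2. Minimum distance d = 1.

Enumerate all 2^3 = 8 messages m ∈ F_2^3.
For each, compute codeword c = mG in F_2^7, then tally its weight.
  m = 000 → c = 0000000, weight = 0.
  m = 100 → c = 1111101, weight = 6.
  m = 010 → c = 0111101, weight = 5.
  m = 110 → c = 1000000, weight = 1.
  m = 001 → c = 1111110, weight = 6.
  m = 101 → c = 0000011, weight = 2.
  m = 011 → c = 1000011, weight = 3.
  m = 111 → c = 0111110, weight = 5.
Tally weights:
  weight 0: 1 codewords.
  weight 1: 1 codewords.
  weight 2: 1 codewords.
  weight 3: 1 codewords.
  weight 5: 2 codewords.
  weight 6: 2 codewords.
Minimum distance d = smallest w > 0 with A_w > 0 = 1.
Sanity: Σ A_w = 8 = 2^3 = 8 ✓.


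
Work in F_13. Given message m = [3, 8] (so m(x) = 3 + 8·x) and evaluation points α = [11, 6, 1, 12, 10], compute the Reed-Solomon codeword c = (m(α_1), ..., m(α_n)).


c = [0, 12, 11, 8, 5]

Message polynomial: m(x) = 3 + 8·x (mod 13).
For each evaluation point α_i, compute m(α_i) mod 13:
  α_1 = 11: Horner steps 8 → 0, so m(11) = 0.
  α_2 = 6: Horner steps 8 → 12, so m(6) = 12.
  α_3 = 1: Horner steps 8 → 11, so m(1) = 11.
  α_4 = 12: Horner steps 8 → 8, so m(12) = 8.
  α_5 = 10: Horner steps 8 → 5, so m(10) = 5.
Codeword c = [0, 12, 11, 8, 5] ∈ F_13^5.


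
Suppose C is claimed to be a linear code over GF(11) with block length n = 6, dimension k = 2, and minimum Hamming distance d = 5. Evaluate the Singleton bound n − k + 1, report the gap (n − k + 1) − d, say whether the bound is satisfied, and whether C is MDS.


Singleton RHS = n − k + 1 = 5, slack = 0, bound satisfied, MDS.

Singleton bound: d ≤ n − k + 1.
Here n = 6, k = 2, so n − k + 1 = 5.
Given d = 5, check d ≤ 5: YES.
Slack = (n − k + 1) − d = 0.
The code is MDS (slack = 0).
Description: the claimed parameters are [6, 2, 5]_11; such a code would be MDS (meets Singleton bound).


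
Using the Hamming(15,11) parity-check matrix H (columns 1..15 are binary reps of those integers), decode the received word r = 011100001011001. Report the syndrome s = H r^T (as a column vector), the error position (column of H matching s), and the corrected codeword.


s = (0, 1, 0, 0)^T, error position = 4, corrected codeword c = 011000001011001

Compute s = H r^T mod 2 one row at a time:
  s_1 = 0 + 1 + 0 + 1 + 1 + 0 + 0 + 1 = 4 ≡ 0 (mod 2).
  s_2 = 1 + 0 + 0 + 0 + 1 + 0 + 0 + 1 = 3 ≡ 1 (mod 2).
  s_3 = 1 + 1 + 0 + 0 + 0 + 1 + 0 + 1 = 4 ≡ 0 (mod 2).
  s_4 = 0 + 1 + 0 + 0 + 1 + 1 + 0 + 1 = 4 ≡ 0 (mod 2).
s = (0, 1, 0, 0)^T — this equals column 4 of H (binary 0100), so error is at position 4.
Correct: flip bit 4 of r = 011100001011001 to get c = 011000001011001.


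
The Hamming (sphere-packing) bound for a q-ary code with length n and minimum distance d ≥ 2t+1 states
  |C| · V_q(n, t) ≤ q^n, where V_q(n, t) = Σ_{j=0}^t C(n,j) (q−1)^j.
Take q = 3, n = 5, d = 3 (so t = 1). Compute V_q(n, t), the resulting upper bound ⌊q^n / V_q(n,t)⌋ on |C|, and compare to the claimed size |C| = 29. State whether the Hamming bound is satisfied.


V_q(n, t) = 11, q^n = 243, Hamming bound = 22, |C| = 29 > bound (violated).

Step 1: Compute V_q(n, t) = Σ_{j=0}^1 C(n, j) (q−1)^j.
  j = 0: C(5,0)·(2)^0 = 1·1 = 1.
  j = 1: C(5,1)·(2)^1 = 5·2 = 10.
  V_q(n, t) = 1 + 10 = 11.
Step 2: q^n = 3^5 = 243.
Step 3: Hamming bound ⌊q^n / V_q(n,t)⌋ = ⌊243/11⌋ = 22.
Step 4: Compare |C| = 29 to 22: violated.
The claimed |C| lies above the Hamming bound, so no 3-ary code of length 5 with d ≥ 3 can have 29 codewords.


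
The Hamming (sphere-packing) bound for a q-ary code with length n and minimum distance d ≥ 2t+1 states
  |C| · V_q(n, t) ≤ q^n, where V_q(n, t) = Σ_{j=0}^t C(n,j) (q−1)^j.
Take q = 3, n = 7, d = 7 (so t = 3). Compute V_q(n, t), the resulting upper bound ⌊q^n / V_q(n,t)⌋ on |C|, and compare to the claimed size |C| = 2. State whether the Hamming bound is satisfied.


V_q(n, t) = 379, q^n = 2187, Hamming bound = 5, |C| = 2 ≤ bound (satisfied).

Step 1: Compute V_q(n, t) = Σ_{j=0}^3 C(n, j) (q−1)^j.
  j = 0: C(7,0)·(2)^0 = 1·1 = 1.
  j = 1: C(7,1)·(2)^1 = 7·2 = 14.
  j = 2: C(7,2)·(2)^2 = 21·4 = 84.
  j = 3: C(7,3)·(2)^3 = 35·8 = 280.
  V_q(n, t) = 1 + 14 + 84 + 280 = 379.
Step 2: q^n = 3^7 = 2187.
Step 3: Hamming bound ⌊q^n / V_q(n,t)⌋ = ⌊2187/379⌋ = 5.
Step 4: Compare |C| = 2 to 5: satisfied.
The claimed |C| lies below the Hamming bound.


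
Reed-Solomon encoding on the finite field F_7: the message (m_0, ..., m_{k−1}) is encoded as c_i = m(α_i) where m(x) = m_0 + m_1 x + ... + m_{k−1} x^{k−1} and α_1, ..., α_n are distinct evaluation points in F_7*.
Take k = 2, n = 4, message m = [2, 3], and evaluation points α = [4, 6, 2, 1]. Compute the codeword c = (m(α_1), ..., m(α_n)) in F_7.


c = [0, 6, 1, 5]

Message polynomial: m(x) = 2 + 3·x (mod 7).
For each evaluation point α_i, compute m(α_i) mod 7:
  α_1 = 4: Horner steps 3 → 0, so m(4) = 0.
  α_2 = 6: Horner steps 3 → 6, so m(6) = 6.
  α_3 = 2: Horner steps 3 → 1, so m(2) = 1.
  α_4 = 1: Horner steps 3 → 5, so m(1) = 5.
Codeword c = [0, 6, 1, 5] ∈ F_7^4.


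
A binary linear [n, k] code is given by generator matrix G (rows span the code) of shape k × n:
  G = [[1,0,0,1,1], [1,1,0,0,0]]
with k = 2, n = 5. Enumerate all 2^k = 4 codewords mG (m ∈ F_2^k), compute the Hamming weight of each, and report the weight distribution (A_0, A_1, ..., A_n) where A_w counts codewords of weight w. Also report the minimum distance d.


Weight distribution: A_0 = 1, A_2 = 1, A_3 = 2. Minimum distance d = 2.

Enumerate all 2^2 = 4 messages m ∈ F_2^2.
For each, compute codeword c = mG in F_2^5, then tally its weight.
  m = 00 → c = 00000, weight = 0.
  m = 10 → c = 10011, weight = 3.
  m = 01 → c = 11000, weight = 2.
  m = 11 → c = 01011, weight = 3.
Tally weights:
  weight 0: 1 codewords.
  weight 2: 1 codewords.
  weight 3: 2 codewords.
Minimum distance d = smallest w > 0 with A_w > 0 = 2.
Sanity: Σ A_w = 4 = 2^2 = 4 ✓.


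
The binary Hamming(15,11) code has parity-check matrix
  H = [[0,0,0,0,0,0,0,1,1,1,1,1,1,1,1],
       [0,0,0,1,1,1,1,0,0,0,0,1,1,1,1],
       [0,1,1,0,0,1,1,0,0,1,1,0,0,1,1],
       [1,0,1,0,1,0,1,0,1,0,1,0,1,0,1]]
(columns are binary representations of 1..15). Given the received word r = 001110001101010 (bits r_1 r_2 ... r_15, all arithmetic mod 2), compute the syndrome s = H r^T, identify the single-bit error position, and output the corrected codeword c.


s = (0, 0, 1, 1)^T, error position = 3, corrected codeword c = 000110001101010

Compute s = H r^T mod 2 one row at a time:
  s_1 = 0 + 1 + 1 + 0 + 1 + 0 + 1 + 0 = 4 ≡ 0 (mod 2).
  s_2 = 1 + 1 + 0 + 0 + 1 + 0 + 1 + 0 = 4 ≡ 0 (mod 2).
  s_3 = 0 + 1 + 0 + 0 + 1 + 0 + 1 + 0 = 3 ≡ 1 (mod 2).
  s_4 = 0 + 1 + 1 + 0 + 1 + 0 + 0 + 0 = 3 ≡ 1 (mod 2).
s = (0, 0, 1, 1)^T — this equals column 3 of H (binary 0011), so error is at position 3.
Correct: flip bit 3 of r = 001110001101010 to get c = 000110001101010.


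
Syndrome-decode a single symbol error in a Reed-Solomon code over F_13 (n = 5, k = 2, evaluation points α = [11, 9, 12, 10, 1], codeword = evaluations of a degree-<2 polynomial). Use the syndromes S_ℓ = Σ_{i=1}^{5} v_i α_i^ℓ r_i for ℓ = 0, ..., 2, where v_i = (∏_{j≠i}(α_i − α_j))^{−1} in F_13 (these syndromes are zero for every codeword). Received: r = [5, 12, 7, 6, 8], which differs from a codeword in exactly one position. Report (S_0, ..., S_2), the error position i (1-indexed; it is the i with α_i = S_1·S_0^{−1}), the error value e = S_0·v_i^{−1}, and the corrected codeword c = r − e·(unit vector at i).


S = (3, 7, 12), error at position 1, error magnitude e = 5, c = [0, 12, 7, 6, 8].

Step 1: column multipliers v_i = (∏_{j≠i}(α_i − α_j))^{−1} mod 13.
  i = 1 (α = 11): (11−9)(11−12)(11−10)(11−1) = 2·(−1)·1·10 = −20 ≡ 6, so v_1 = 6^{−1} = 11 (mod 13).
  i = 2 (α = 9): (9−11)(9−12)(9−10)(9−1) = (−2)·(−3)·(−1)·8 = −48 ≡ 4, so v_2 = 4^{−1} = 10 (mod 13).
  i = 3 (α = 12): (12−11)(12−9)(12−10)(12−1) = 1·3·2·11 = 66 ≡ 1, so v_3 = 1^{−1} = 1 (mod 13).
  i = 4 (α = 10): (10−11)(10−9)(10−12)(10−1) = (−1)·1·(−2)·9 = 18 ≡ 5, so v_4 = 5^{−1} = 8 (mod 13).
  i = 5 (α = 1): (1−11)(1−9)(1−12)(1−10) = (−10)·(−8)·(−11)·(−9) = 7920 ≡ 3, so v_5 = 3^{−1} = 9 (mod 13).
  v = [11, 10, 1, 8, 9].
Step 2: syndromes of r = [5, 12, 7, 6, 8] (all sums mod 13).
  S_0 = Σ v_i r_i = 11·5 + 10·12 + 1·7 + 8·6 + 9·8 = 302 ≡ 3.
  S_1 = Σ v_i α_i r_i = 11·11·5 + 10·9·12 + 1·12·7 + 8·10·6 + 9·1·8 = 2321 ≡ 7.
  α_i^2 mod 13 = [4, 3, 1, 9, 1].
  S_2 = Σ v_i α_i^2 r_i = 11·4·5 + 10·3·12 + 1·1·7 + 8·9·6 + 9·1·8 = 1091 ≡ 12.
  S = (3, 7, 12) ≠ 0, so r is not a codeword (an error is present).
Step 3: locate the error. For a single error e at position i, S_ℓ = v_i·e·α_i^ℓ, so α_err = S_1/S_0.
  S_0^{−1} = 3^{−1} = 9 (mod 13), so α_err = 7·9 = 63 ≡ 11 = α_1. Error position i = 1.
  Consistency check: S_2/S_1 = 12·2 = 24 ≡ 11 = α_err ✓ (single-error assumption holds).
Step 4: error magnitude e = S_0/v_1 = S_0·∏_{j≠1}(α_1 − α_j) = 3·6 = 18 ≡ 5 (mod 13).
Step 5: correct position 1: c_1 = r_1 − e = 5 − 5 ≡ 0 (mod 13). Hence c = [0, 12, 7, 6, 8].
  Check: interpolating c through the α_i gives m(x) = 1 + 7·x (degree < 2) with m(α_i) = c_i for every i, so c is indeed a codeword.


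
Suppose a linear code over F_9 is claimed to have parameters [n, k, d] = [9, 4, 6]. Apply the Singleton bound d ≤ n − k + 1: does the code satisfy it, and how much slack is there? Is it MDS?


Singleton RHS = n − k + 1 = 6, slack = 0, bound satisfied, MDS.

Singleton bound: d ≤ n − k + 1.
Here n = 9, k = 4, so n − k + 1 = 6.
Given d = 6, check d ≤ 6: YES.
Slack = (n − k + 1) − d = 0.
The code is MDS (slack = 0).
Description: the claimed parameters are [9, 4, 6]_9; such a code would be MDS (meets Singleton bound).


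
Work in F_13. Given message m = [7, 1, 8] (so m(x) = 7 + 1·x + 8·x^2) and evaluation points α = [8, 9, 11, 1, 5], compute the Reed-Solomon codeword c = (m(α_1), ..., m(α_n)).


c = [7, 1, 11, 3, 4]

Message polynomial: m(x) = 7 + 1·x + 8·x^2 (mod 13).
For each evaluation point α_i, compute m(α_i) mod 13:
  α_1 = 8: Horner steps 8 → 0 → 7, so m(8) = 7.
  α_2 = 9: Horner steps 8 → 8 → 1, so m(9) = 1.
  α_3 = 11: Horner steps 8 → 11 → 11, so m(11) = 11.
  α_4 = 1: Horner steps 8 → 9 → 3, so m(1) = 3.
  α_5 = 5: Horner steps 8 → 2 → 4, so m(5) = 4.
Codeword c = [7, 1, 11, 3, 4] ∈ F_13^5.


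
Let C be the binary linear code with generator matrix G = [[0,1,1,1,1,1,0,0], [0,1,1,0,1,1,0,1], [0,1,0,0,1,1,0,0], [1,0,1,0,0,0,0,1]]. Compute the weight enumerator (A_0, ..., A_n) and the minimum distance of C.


Weight distribution: A_0 = 1, A_1 = 1, A_2 = 3, A_3 = 4, A_4 = 1, A_5 = 3, A_6 = 3. Minimum distance d = 1.

Enumerate all 2^4 = 16 messages m ∈ F_2^4.
For each, compute codeword c = mG in F_2^8, then tally its weight.
  m = 0000 → c = 00000000, weight = 0.
  m = 1000 → c = 01111100, weight = 5.
  m = 0100 → c = 01101101, weight = 5.
  m = 1100 → c = 00010001, weight = 2.
  m = 0010 → c = 01001100, weight = 3.
  m = 1010 → c = 00110000, weight = 2.
  m = 0110 → c = 00100001, weight = 2.
  m = 1110 → c = 01011101, weight = 5.
  m = 0001 → c = 10100001, weight = 3.
  m = 1001 → c = 11011101, weight = 6.
  m = 0101 → c = 11001100, weight = 4.
  m = 1101 → c = 10110000, weight = 3.
  m = 0011 → c = 11101101, weight = 6.
  m = 1011 → c = 10010001, weight = 3.
  m = 0111 → c = 10000000, weight = 1.
  m = 1111 → c = 11111100, weight = 6.
Tally weights:
  weight 0: 1 codewords.
  weight 1: 1 codewords.
  weight 2: 3 codewords.
  weight 3: 4 codewords.
  weight 4: 1 codewords.
  weight 5: 3 codewords.
  weight 6: 3 codewords.
Minimum distance d = smallest w > 0 with A_w > 0 = 1.
Sanity: Σ A_w = 16 = 2^4 = 16 ✓.


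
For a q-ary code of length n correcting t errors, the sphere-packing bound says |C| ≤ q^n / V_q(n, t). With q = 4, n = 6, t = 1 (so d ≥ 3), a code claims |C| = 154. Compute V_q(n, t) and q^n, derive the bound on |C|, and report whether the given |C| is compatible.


V_q(n, t) = 19, q^n = 4096, Hamming bound = 215, |C| = 154 ≤ bound (satisfied).

Step 1: Compute V_q(n, t) = Σ_{j=0}^1 C(n, j) (q−1)^j.
  j = 0: C(6,0)·(3)^0 = 1·1 = 1.
  j = 1: C(6,1)·(3)^1 = 6·3 = 18.
  V_q(n, t) = 1 + 18 = 19.
Step 2: q^n = 4^6 = 4096.
Step 3: Hamming bound ⌊q^n / V_q(n,t)⌋ = ⌊4096/19⌋ = 215.
Step 4: Compare |C| = 154 to 215: satisfied.
The claimed |C| lies below the Hamming bound.


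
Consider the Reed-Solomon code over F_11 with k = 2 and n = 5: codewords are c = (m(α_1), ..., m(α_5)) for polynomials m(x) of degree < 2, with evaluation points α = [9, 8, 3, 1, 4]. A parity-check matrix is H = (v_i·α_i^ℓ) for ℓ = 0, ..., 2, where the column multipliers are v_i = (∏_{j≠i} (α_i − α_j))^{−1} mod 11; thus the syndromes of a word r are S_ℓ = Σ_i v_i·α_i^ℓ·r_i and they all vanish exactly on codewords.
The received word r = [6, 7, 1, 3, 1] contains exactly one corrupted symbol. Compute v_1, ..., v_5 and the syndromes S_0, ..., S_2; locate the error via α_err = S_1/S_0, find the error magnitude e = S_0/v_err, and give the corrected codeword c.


S = (9, 3, 1), error at position 5, error magnitude e = 1, c = [6, 7, 1, 3, 0].

Step 1: column multipliers v_i = (∏_{j≠i}(α_i − α_j))^{−1} mod 11.
  i = 1 (α = 9): (9−8)(9−3)(9−1)(9−4) = 1·6·8·5 = 240 ≡ 9, so v_1 = 9^{−1} = 5 (mod 11).
  i = 2 (α = 8): (8−9)(8−3)(8−1)(8−4) = (−1)·5·7·4 = −140 ≡ 3, so v_2 = 3^{−1} = 4 (mod 11).
  i = 3 (α = 3): (3−9)(3−8)(3−1)(3−4) = (−6)·(−5)·2·(−1) = −60 ≡ 6, so v_3 = 6^{−1} = 2 (mod 11).
  i = 4 (α = 1): (1−9)(1−8)(1−3)(1−4) = (−8)·(−7)·(−2)·(−3) = 336 ≡ 6, so v_4 = 6^{−1} = 2 (mod 11).
  i = 5 (α = 4): (4−9)(4−8)(4−3)(4−1) = (−5)·(−4)·1·3 = 60 ≡ 5, so v_5 = 5^{−1} = 9 (mod 11).
  v = [5, 4, 2, 2, 9].
Step 2: syndromes of r = [6, 7, 1, 3, 1] (all sums mod 11).
  S_0 = Σ v_i r_i = 5·6 + 4·7 + 2·1 + 2·3 + 9·1 = 75 ≡ 9.
  S_1 = Σ v_i α_i r_i = 5·9·6 + 4·8·7 + 2·3·1 + 2·1·3 + 9·4·1 = 542 ≡ 3.
  α_i^2 mod 11 = [4, 9, 9, 1, 5].
  S_2 = Σ v_i α_i^2 r_i = 5·4·6 + 4·9·7 + 2·9·1 + 2·1·3 + 9·5·1 = 441 ≡ 1.
  S = (9, 3, 1) ≠ 0, so r is not a codeword (an error is present).
Step 3: locate the error. For a single error e at position i, S_ℓ = v_i·e·α_i^ℓ, so α_err = S_1/S_0.
  S_0^{−1} = 9^{−1} = 5 (mod 11), so α_err = 3·5 = 15 ≡ 4 = α_5. Error position i = 5.
  Consistency check: S_2/S_1 = 1·4 = 4 ≡ 4 = α_err ✓ (single-error assumption holds).
Step 4: error magnitude e = S_0/v_5 = S_0·∏_{j≠5}(α_5 − α_j) = 9·5 = 45 ≡ 1 (mod 11).
Step 5: correct position 5: c_5 = r_5 − e = 1 − 1 ≡ 0 (mod 11). Hence c = [6, 7, 1, 3, 0].
  Check: interpolating c through the α_i gives m(x) = 4 + 10·x (degree < 2) with m(α_i) = c_i for every i, so c is indeed a codeword.


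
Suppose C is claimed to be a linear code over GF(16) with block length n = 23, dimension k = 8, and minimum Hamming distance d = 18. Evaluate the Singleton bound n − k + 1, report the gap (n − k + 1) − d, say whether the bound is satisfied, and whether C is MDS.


Singleton RHS = n − k + 1 = 16, slack = -2, bound violated (no such code; not MDS).

Singleton bound: d ≤ n − k + 1.
Here n = 23, k = 8, so n − k + 1 = 16.
Given d = 18, check d ≤ 16: NO.
Slack = (n − k + 1) − d = -2.
The slack is negative: d = 18 exceeds n − k + 1 = 16 by 2, so the Singleton bound is violated and no linear [23, 8, 18]_16 code can exist. In particular it is not MDS (MDS requires d = n − k + 1 exactly).
Description: the claimed parameters are [23, 8, 18]_16; such a code would be impossible (violates the Singleton bound).


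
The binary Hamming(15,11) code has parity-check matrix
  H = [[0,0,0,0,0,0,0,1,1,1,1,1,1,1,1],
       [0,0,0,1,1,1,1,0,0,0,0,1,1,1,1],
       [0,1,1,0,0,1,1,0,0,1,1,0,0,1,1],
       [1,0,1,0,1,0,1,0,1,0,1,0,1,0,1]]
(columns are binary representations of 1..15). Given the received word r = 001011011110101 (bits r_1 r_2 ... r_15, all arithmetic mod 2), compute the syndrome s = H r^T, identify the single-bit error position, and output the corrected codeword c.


s = (0, 0, 1, 0)^T, error position = 2, corrected codeword c = 011011011110101

Compute s = H r^T mod 2 one row at a time:
  s_1 = 1 + 1 + 1 + 1 + 0 + 1 + 0 + 1 = 6 ≡ 0 (mod 2).
  s_2 = 0 + 1 + 1 + 0 + 0 + 1 + 0 + 1 = 4 ≡ 0 (mod 2).
  s_3 = 0 + 1 + 1 + 0 + 1 + 1 + 0 + 1 = 5 ≡ 1 (mod 2).
  s_4 = 0 + 1 + 1 + 0 + 1 + 1 + 1 + 1 = 6 ≡ 0 (mod 2).
s = (0, 0, 1, 0)^T — this equals column 2 of H (binary 0010), so error is at position 2.
Correct: flip bit 2 of r = 001011011110101 to get c = 011011011110101.


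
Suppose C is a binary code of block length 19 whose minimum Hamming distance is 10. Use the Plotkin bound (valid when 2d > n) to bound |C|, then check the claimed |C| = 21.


Plotkin bound M ≤ 20; given |C| = 21 > bound (violated).

Check applicability: 2d = 20, n = 19.
2d − n = 1 > 0, so Plotkin applies.
Compute d/(2d−n) = 10/1 ≈ 10.0000.
⌊d/(2d−n)⌋ = 10.
Plotkin bound: M ≤ 2·10 = 20.
Given |C| = 21, check: VIOLATED.
This |C| is above the Plotkin bound, so no binary code with n = 19, d = 10 and 21 codewords exists.


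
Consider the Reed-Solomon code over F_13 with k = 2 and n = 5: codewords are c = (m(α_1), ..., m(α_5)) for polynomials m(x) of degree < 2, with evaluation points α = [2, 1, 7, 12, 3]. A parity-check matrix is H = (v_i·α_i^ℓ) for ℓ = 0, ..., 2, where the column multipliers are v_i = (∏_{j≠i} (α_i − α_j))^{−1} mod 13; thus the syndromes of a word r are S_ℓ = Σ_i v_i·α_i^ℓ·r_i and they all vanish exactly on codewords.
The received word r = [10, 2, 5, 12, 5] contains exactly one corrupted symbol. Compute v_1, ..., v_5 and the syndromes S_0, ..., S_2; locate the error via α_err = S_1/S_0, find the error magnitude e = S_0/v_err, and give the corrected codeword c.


S = (3, 8, 4), error at position 3, error magnitude e = 7, c = [10, 2, 11, 12, 5].

Step 1: column multipliers v_i = (∏_{j≠i}(α_i − α_j))^{−1} mod 13.
  i = 1 (α = 2): (2−1)(2−7)(2−12)(2−3) = 1·(−5)·(−10)·(−1) = −50 ≡ 2, so v_1 = 2^{−1} = 7 (mod 13).
  i = 2 (α = 1): (1−2)(1−7)(1−12)(1−3) = (−1)·(−6)·(−11)·(−2) = 132 ≡ 2, so v_2 = 2^{−1} = 7 (mod 13).
  i = 3 (α = 7): (7−2)(7−1)(7−12)(7−3) = 5·6·(−5)·4 = −600 ≡ 11, so v_3 = 11^{−1} = 6 (mod 13).
  i = 4 (α = 12): (12−2)(12−1)(12−7)(12−3) = 10·11·5·9 = 4950 ≡ 10, so v_4 = 10^{−1} = 4 (mod 13).
  i = 5 (α = 3): (3−2)(3−1)(3−7)(3−12) = 1·2·(−4)·(−9) = 72 ≡ 7, so v_5 = 7^{−1} = 2 (mod 13).
  v = [7, 7, 6, 4, 2].
Step 2: syndromes of r = [10, 2, 5, 12, 5] (all sums mod 13).
  S_0 = Σ v_i r_i = 7·10 + 7·2 + 6·5 + 4·12 + 2·5 = 172 ≡ 3.
  S_1 = Σ v_i α_i r_i = 7·2·10 + 7·1·2 + 6·7·5 + 4·12·12 + 2·3·5 = 970 ≡ 8.
  α_i^2 mod 13 = [4, 1, 10, 1, 9].
  S_2 = Σ v_i α_i^2 r_i = 7·4·10 + 7·1·2 + 6·10·5 + 4·1·12 + 2·9·5 = 732 ≡ 4.
  S = (3, 8, 4) ≠ 0, so r is not a codeword (an error is present).
Step 3: locate the error. For a single error e at position i, S_ℓ = v_i·e·α_i^ℓ, so α_err = S_1/S_0.
  S_0^{−1} = 3^{−1} = 9 (mod 13), so α_err = 8·9 = 72 ≡ 7 = α_3. Error position i = 3.
  Consistency check: S_2/S_1 = 4·5 = 20 ≡ 7 = α_err ✓ (single-error assumption holds).
Step 4: error magnitude e = S_0/v_3 = S_0·∏_{j≠3}(α_3 − α_j) = 3·11 = 33 ≡ 7 (mod 13).
Step 5: correct position 3: c_3 = r_3 − e = 5 − 7 ≡ 11 (mod 13). Hence c = [10, 2, 11, 12, 5].
  Check: interpolating c through the α_i gives m(x) = 7 + 8·x (degree < 2) with m(α_i) = c_i for every i, so c is indeed a codeword.


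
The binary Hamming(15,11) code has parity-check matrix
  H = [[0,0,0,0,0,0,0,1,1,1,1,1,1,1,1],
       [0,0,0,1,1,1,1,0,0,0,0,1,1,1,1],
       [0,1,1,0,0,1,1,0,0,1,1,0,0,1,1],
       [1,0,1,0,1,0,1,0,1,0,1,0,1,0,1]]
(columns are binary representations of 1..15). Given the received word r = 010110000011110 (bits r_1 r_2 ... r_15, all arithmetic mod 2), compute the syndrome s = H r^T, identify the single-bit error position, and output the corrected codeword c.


s = (0, 1, 1, 1)^T, error position = 7, corrected codeword c = 010110100011110

Compute s = H r^T mod 2 one row at a time:
  s_1 = 0 + 0 + 0 + 1 + 1 + 1 + 1 + 0 = 4 ≡ 0 (mod 2).
  s_2 = 1 + 1 + 0 + 0 + 1 + 1 + 1 + 0 = 5 ≡ 1 (mod 2).
  s_3 = 1 + 0 + 0 + 0 + 0 + 1 + 1 + 0 = 3 ≡ 1 (mod 2).
  s_4 = 0 + 0 + 1 + 0 + 0 + 1 + 1 + 0 = 3 ≡ 1 (mod 2).
s = (0, 1, 1, 1)^T — this equals column 7 of H (binary 0111), so error is at position 7.
Correct: flip bit 7 of r = 010110000011110 to get c = 010110100011110.


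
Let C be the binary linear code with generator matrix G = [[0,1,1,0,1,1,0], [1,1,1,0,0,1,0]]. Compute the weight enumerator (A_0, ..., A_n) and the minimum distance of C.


Weight distribution: A_0 = 1, A_2 = 1, A_4 = 2. Minimum distance d = 2.

Enumerate all 2^2 = 4 messages m ∈ F_2^2.
For each, compute codeword c = mG in F_2^7, then tally its weight.
  m = 00 → c = 0000000, weight = 0.
  m = 10 → c = 0110110, weight = 4.
  m = 01 → c = 1110010, weight = 4.
  m = 11 → c = 1000100, weight = 2.
Tally weights:
  weight 0: 1 codewords.
  weight 2: 1 codewords.
  weight 4: 2 codewords.
Minimum distance d = smallest w > 0 with A_w > 0 = 2.
Sanity: Σ A_w = 4 = 2^2 = 4 ✓.


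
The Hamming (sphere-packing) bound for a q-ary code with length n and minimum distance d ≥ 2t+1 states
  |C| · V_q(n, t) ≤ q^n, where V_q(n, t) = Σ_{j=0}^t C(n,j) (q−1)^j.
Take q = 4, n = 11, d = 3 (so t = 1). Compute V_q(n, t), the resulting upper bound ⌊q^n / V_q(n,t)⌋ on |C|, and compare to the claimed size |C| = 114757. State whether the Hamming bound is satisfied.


V_q(n, t) = 34, q^n = 4194304, Hamming bound = 123361, |C| = 114757 ≤ bound (satisfied).

Step 1: Compute V_q(n, t) = Σ_{j=0}^1 C(n, j) (q−1)^j.
  j = 0: C(11,0)·(3)^0 = 1·1 = 1.
  j = 1: C(11,1)·(3)^1 = 11·3 = 33.
  V_q(n, t) = 1 + 33 = 34.
Step 2: q^n = 4^11 = 4194304.
Step 3: Hamming bound ⌊q^n / V_q(n,t)⌋ = ⌊4194304/34⌋ = 123361.
Step 4: Compare |C| = 114757 to 123361: satisfied.
The claimed |C| lies below the Hamming bound.


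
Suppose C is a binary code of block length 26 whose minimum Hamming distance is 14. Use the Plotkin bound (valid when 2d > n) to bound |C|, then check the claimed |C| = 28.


Plotkin bound M ≤ 14; given |C| = 28 > bound (violated).

Check applicability: 2d = 28, n = 26.
2d − n = 2 > 0, so Plotkin applies.
Compute d/(2d−n) = 14/2 ≈ 7.0000.
⌊d/(2d−n)⌋ = 7.
Plotkin bound: M ≤ 2·7 = 14.
Given |C| = 28, check: VIOLATED.
This |C| is above the Plotkin bound, so no binary code with n = 26, d = 14 and 28 codewords exists.


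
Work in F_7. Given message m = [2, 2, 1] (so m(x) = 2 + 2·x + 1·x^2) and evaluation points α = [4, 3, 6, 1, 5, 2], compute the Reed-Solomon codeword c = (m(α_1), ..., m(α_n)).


c = [5, 3, 1, 5, 2, 3]

Message polynomial: m(x) = 2 + 2·x + 1·x^2 (mod 7).
For each evaluation point α_i, compute m(α_i) mod 7:
  α_1 = 4: Horner steps 1 → 6 → 5, so m(4) = 5.
  α_2 = 3: Horner steps 1 → 5 → 3, so m(3) = 3.
  α_3 = 6: Horner steps 1 → 1 → 1, so m(6) = 1.
  α_4 = 1: Horner steps 1 → 3 → 5, so m(1) = 5.
  α_5 = 5: Horner steps 1 → 0 → 2, so m(5) = 2.
  α_6 = 2: Horner steps 1 → 4 → 3, so m(2) = 3.
Codeword c = [5, 3, 1, 5, 2, 3] ∈ F_7^6.


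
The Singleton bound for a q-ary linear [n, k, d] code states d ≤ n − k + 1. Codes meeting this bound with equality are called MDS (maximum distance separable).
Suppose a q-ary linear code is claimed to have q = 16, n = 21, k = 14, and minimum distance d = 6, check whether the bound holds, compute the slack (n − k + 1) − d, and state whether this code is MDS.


Singleton RHS = n − k + 1 = 8, slack = 2, bound satisfied, not MDS.

Singleton bound: d ≤ n − k + 1.
Here n = 21, k = 14, so n − k + 1 = 8.
Given d = 6, check d ≤ 8: YES.
Slack = (n − k + 1) − d = 2.
The code is NOT MDS (slack = 2 > 0).
Description: the claimed parameters are [21, 14, 6]_16; such a code would be non-MDS.


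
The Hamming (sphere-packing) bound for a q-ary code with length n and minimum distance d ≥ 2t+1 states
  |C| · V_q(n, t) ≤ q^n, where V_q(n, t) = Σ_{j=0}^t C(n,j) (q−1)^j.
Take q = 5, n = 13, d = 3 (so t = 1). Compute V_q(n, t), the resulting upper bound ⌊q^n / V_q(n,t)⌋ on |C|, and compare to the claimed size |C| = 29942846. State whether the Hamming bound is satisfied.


V_q(n, t) = 53, q^n = 1220703125, Hamming bound = 23032134, |C| = 29942846 > bound (violated).

Step 1: Compute V_q(n, t) = Σ_{j=0}^1 C(n, j) (q−1)^j.
  j = 0: C(13,0)·(4)^0 = 1·1 = 1.
  j = 1: C(13,1)·(4)^1 = 13·4 = 52.
  V_q(n, t) = 1 + 52 = 53.
Step 2: q^n = 5^13 = 1220703125.
Step 3: Hamming bound ⌊q^n / V_q(n,t)⌋ = ⌊1220703125/53⌋ = 23032134.
Step 4: Compare |C| = 29942846 to 23032134: violated.
The claimed |C| lies above the Hamming bound, so no 5-ary code of length 13 with d ≥ 3 can have 29942846 codewords.


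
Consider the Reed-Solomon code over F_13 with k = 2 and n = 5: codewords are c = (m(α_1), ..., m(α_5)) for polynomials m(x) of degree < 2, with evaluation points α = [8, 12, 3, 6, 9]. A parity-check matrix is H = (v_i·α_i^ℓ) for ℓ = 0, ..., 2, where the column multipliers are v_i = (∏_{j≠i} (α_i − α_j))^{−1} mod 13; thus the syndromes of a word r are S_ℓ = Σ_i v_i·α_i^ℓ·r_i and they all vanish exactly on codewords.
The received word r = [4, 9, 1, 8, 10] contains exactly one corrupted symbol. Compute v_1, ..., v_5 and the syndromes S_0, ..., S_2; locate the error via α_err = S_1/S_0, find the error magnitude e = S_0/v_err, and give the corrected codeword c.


S = (9, 3, 1), error at position 5, error magnitude e = 8, c = [4, 9, 1, 8, 2].

Step 1: column multipliers v_i = (∏_{j≠i}(α_i − α_j))^{−1} mod 13.
  i = 1 (α = 8): (8−12)(8−3)(8−6)(8−9) = (−4)·5·2·(−1) = 40 ≡ 1, so v_1 = 1^{−1} = 1 (mod 13).
  i = 2 (α = 12): (12−8)(12−3)(12−6)(12−9) = 4·9·6·3 = 648 ≡ 11, so v_2 = 11^{−1} = 6 (mod 13).
  i = 3 (α = 3): (3−8)(3−12)(3−6)(3−9) = (−5)·(−9)·(−3)·(−6) = 810 ≡ 4, so v_3 = 4^{−1} = 10 (mod 13).
  i = 4 (α = 6): (6−8)(6−12)(6−3)(6−9) = (−2)·(−6)·3·(−3) = −108 ≡ 9, so v_4 = 9^{−1} = 3 (mod 13).
  i = 5 (α = 9): (9−8)(9−12)(9−3)(9−6) = 1·(−3)·6·3 = −54 ≡ 11, so v_5 = 11^{−1} = 6 (mod 13).
  v = [1, 6, 10, 3, 6].
Step 2: syndromes of r = [4, 9, 1, 8, 10] (all sums mod 13).
  S_0 = Σ v_i r_i = 1·4 + 6·9 + 10·1 + 3·8 + 6·10 = 152 ≡ 9.
  S_1 = Σ v_i α_i r_i = 1·8·4 + 6·12·9 + 10·3·1 + 3·6·8 + 6·9·10 = 1394 ≡ 3.
  α_i^2 mod 13 = [12, 1, 9, 10, 3].
  S_2 = Σ v_i α_i^2 r_i = 1·12·4 + 6·1·9 + 10·9·1 + 3·10·8 + 6·3·10 = 612 ≡ 1.
  S = (9, 3, 1) ≠ 0, so r is not a codeword (an error is present).
Step 3: locate the error. For a single error e at position i, S_ℓ = v_i·e·α_i^ℓ, so α_err = S_1/S_0.
  S_0^{−1} = 9^{−1} = 3 (mod 13), so α_err = 3·3 = 9 ≡ 9 = α_5. Error position i = 5.
  Consistency check: S_2/S_1 = 1·9 = 9 ≡ 9 = α_err ✓ (single-error assumption holds).
Step 4: error magnitude e = S_0/v_5 = S_0·∏_{j≠5}(α_5 − α_j) = 9·11 = 99 ≡ 8 (mod 13).
Step 5: correct position 5: c_5 = r_5 − e = 10 − 8 ≡ 2 (mod 13). Hence c = [4, 9, 1, 8, 2].
  Check: interpolating c through the α_i gives m(x) = 7 + 11·x (degree < 2) with m(α_i) = c_i for every i, so c is indeed a codeword.


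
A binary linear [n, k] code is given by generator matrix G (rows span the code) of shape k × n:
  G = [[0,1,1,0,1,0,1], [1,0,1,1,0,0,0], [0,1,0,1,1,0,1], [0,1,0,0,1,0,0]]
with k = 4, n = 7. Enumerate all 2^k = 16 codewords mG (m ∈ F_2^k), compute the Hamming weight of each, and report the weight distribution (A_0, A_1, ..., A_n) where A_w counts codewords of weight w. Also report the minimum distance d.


Weight distribution: A_0 = 1, A_1 = 1, A_2 = 4, A_3 = 4, A_4 = 3, A_5 = 3. Minimum distance d = 1.

Enumerate all 2^4 = 16 messages m ∈ F_2^4.
For each, compute codeword c = mG in F_2^7, then tally its weight.
  m = 0000 → c = 0000000, weight = 0.
  m = 1000 → c = 0110101, weight = 4.
  m = 0100 → c = 1011000, weight = 3.
  m = 1100 → c = 1101101, weight = 5.
  m = 0010 → c = 0101101, weight = 4.
  m = 1010 → c = 0011000, weight = 2.
  m = 0110 → c = 1110101, weight = 5.
  m = 1110 → c = 1000000, weight = 1.
  m = 0001 → c = 0100100, weight = 2.
  m = 1001 → c = 0010001, weight = 2.
  m = 0101 → c = 1111100, weight = 5.
  m = 1101 → c = 1001001, weight = 3.
  m = 0011 → c = 0001001, weight = 2.
  m = 1011 → c = 0111100, weight = 4.
  m = 0111 → c = 1010001, weight = 3.
  m = 1111 → c = 1100100, weight = 3.
Tally weights:
  weight 0: 1 codewords.
  weight 1: 1 codewords.
  weight 2: 4 codewords.
  weight 3: 4 codewords.
  weight 4: 3 codewords.
  weight 5: 3 codewords.
Minimum distance d = smallest w > 0 with A_w > 0 = 1.
Sanity: Σ A_w = 16 = 2^4 = 16 ✓.


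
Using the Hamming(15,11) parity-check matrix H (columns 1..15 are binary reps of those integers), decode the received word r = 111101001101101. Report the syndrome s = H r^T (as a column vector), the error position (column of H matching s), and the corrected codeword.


s = (1, 1, 1, 1)^T, error position = 15, corrected codeword c = 111101001101100

Compute s = H r^T mod 2 one row at a time:
  s_1 = 0 + 1 + 1 + 0 + 1 + 1 + 0 + 1 = 5 ≡ 1 (mod 2).
  s_2 = 1 + 0 + 1 + 0 + 1 + 1 + 0 + 1 = 5 ≡ 1 (mod 2).
  s_3 = 1 + 1 + 1 + 0 + 1 + 0 + 0 + 1 = 5 ≡ 1 (mod 2).
  s_4 = 1 + 1 + 0 + 0 + 1 + 0 + 1 + 1 = 5 ≡ 1 (mod 2).
s = (1, 1, 1, 1)^T — this equals column 15 of H (binary 1111), so error is at position 15.
Correct: flip bit 15 of r = 111101001101101 to get c = 111101001101100.


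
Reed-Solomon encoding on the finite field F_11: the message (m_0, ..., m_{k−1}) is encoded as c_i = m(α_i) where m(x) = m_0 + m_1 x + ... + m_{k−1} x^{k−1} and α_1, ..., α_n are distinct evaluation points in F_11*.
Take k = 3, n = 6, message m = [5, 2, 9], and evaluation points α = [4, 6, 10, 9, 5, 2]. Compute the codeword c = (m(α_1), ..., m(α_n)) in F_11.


c = [3, 0, 1, 4, 9, 1]

Message polynomial: m(x) = 5 + 2·x + 9·x^2 (mod 11).
For each evaluation point α_i, compute m(α_i) mod 11:
  α_1 = 4: Horner steps 9 → 5 → 3, so m(4) = 3.
  α_2 = 6: Horner steps 9 → 1 → 0, so m(6) = 0.
  α_3 = 10: Horner steps 9 → 4 → 1, so m(10) = 1.
  α_4 = 9: Horner steps 9 → 6 → 4, so m(9) = 4.
  α_5 = 5: Horner steps 9 → 3 → 9, so m(5) = 9.
  α_6 = 2: Horner steps 9 → 9 → 1, so m(2) = 1.
Codeword c = [3, 0, 1, 4, 9, 1] ∈ F_11^6.


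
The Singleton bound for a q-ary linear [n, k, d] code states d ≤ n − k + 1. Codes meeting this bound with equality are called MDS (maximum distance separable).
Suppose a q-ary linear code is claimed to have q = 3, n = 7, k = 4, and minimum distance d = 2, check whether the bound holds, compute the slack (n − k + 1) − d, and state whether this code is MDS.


Singleton RHS = n − k + 1 = 4, slack = 2, bound satisfied, not MDS.

Singleton bound: d ≤ n − k + 1.
Here n = 7, k = 4, so n − k + 1 = 4.
Given d = 2, check d ≤ 4: YES.
Slack = (n − k + 1) − d = 2.
The code is NOT MDS (slack = 2 > 0).
Description: the claimed parameters are [7, 4, 2]_3; such a code would be non-MDS.


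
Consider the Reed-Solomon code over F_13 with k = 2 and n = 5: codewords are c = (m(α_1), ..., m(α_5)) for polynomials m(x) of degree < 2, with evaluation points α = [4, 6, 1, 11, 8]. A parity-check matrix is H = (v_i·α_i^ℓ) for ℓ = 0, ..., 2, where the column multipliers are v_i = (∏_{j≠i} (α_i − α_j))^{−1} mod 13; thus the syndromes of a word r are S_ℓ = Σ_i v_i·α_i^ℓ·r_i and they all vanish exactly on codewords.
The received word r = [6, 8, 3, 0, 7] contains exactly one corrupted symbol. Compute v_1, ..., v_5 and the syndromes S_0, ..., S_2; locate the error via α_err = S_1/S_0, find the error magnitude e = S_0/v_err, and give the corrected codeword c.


S = (10, 2, 3), error at position 5, error magnitude e = 10, c = [6, 8, 3, 0, 10].

Step 1: column multipliers v_i = (∏_{j≠i}(α_i − α_j))^{−1} mod 13.
  i = 1 (α = 4): (4−6)(4−1)(4−11)(4−8) = (−2)·3·(−7)·(−4) = −168 ≡ 1, so v_1 = 1^{−1} = 1 (mod 13).
  i = 2 (α = 6): (6−4)(6−1)(6−11)(6−8) = 2·5·(−5)·(−2) = 100 ≡ 9, so v_2 = 9^{−1} = 3 (mod 13).
  i = 3 (α = 1): (1−4)(1−6)(1−11)(1−8) = (−3)·(−5)·(−10)·(−7) = 1050 ≡ 10, so v_3 = 10^{−1} = 4 (mod 13).
  i = 4 (α = 11): (11−4)(11−6)(11−1)(11−8) = 7·5·10·3 = 1050 ≡ 10, so v_4 = 10^{−1} = 4 (mod 13).
  i = 5 (α = 8): (8−4)(8−6)(8−1)(8−11) = 4·2·7·(−3) = −168 ≡ 1, so v_5 = 1^{−1} = 1 (mod 13).
  v = [1, 3, 4, 4, 1].
Step 2: syndromes of r = [6, 8, 3, 0, 7] (all sums mod 13).
  S_0 = Σ v_i r_i = 1·6 + 3·8 + 4·3 + 4·0 + 1·7 = 49 ≡ 10.
  S_1 = Σ v_i α_i r_i = 1·4·6 + 3·6·8 + 4·1·3 + 4·11·0 + 1·8·7 = 236 ≡ 2.
  α_i^2 mod 13 = [3, 10, 1, 4, 12].
  S_2 = Σ v_i α_i^2 r_i = 1·3·6 + 3·10·8 + 4·1·3 + 4·4·0 + 1·12·7 = 354 ≡ 3.
  S = (10, 2, 3) ≠ 0, so r is not a codeword (an error is present).
Step 3: locate the error. For a single error e at position i, S_ℓ = v_i·e·α_i^ℓ, so α_err = S_1/S_0.
  S_0^{−1} = 10^{−1} = 4 (mod 13), so α_err = 2·4 = 8 ≡ 8 = α_5. Error position i = 5.
  Consistency check: S_2/S_1 = 3·7 = 21 ≡ 8 = α_err ✓ (single-error assumption holds).
Step 4: error magnitude e = S_0/v_5 = S_0·∏_{j≠5}(α_5 − α_j) = 10·1 = 10 ≡ 10 (mod 13).
Step 5: correct position 5: c_5 = r_5 − e = 7 − 10 ≡ 10 (mod 13). Hence c = [6, 8, 3, 0, 10].
  Check: interpolating c through the α_i gives m(x) = 2 + 1·x (degree < 2) with m(α_i) = c_i for every i, so c is indeed a codeword.


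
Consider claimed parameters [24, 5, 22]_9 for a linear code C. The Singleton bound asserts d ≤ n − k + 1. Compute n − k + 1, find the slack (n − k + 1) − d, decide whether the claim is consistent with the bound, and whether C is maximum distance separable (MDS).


Singleton RHS = n − k + 1 = 20, slack = -2, bound violated (no such code; not MDS).

Singleton bound: d ≤ n − k + 1.
Here n = 24, k = 5, so n − k + 1 = 20.
Given d = 22, check d ≤ 20: NO.
Slack = (n − k + 1) − d = -2.
The slack is negative: d = 22 exceeds n − k + 1 = 20 by 2, so the Singleton bound is violated and no linear [24, 5, 22]_9 code can exist. In particular it is not MDS (MDS requires d = n − k + 1 exactly).
Description: the claimed parameters are [24, 5, 22]_9; such a code would be impossible (violates the Singleton bound).


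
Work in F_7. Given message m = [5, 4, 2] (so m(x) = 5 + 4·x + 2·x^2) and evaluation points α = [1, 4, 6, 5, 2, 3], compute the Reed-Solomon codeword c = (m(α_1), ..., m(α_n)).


c = [4, 4, 3, 5, 0, 0]

Message polynomial: m(x) = 5 + 4·x + 2·x^2 (mod 7).
For each evaluation point α_i, compute m(α_i) mod 7:
  α_1 = 1: Horner steps 2 → 6 → 4, so m(1) = 4.
  α_2 = 4: Horner steps 2 → 5 → 4, so m(4) = 4.
  α_3 = 6: Horner steps 2 → 2 → 3, so m(6) = 3.
  α_4 = 5: Horner steps 2 → 0 → 5, so m(5) = 5.
  α_5 = 2: Horner steps 2 → 1 → 0, so m(2) = 0.
  α_6 = 3: Horner steps 2 → 3 → 0, so m(3) = 0.
Codeword c = [4, 4, 3, 5, 0, 0] ∈ F_7^6.


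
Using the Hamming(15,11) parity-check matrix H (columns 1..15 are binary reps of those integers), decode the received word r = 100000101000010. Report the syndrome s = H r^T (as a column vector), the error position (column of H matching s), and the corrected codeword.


s = (0, 0, 0, 1)^T, error position = 1, corrected codeword c = 000000101000010

Compute s = H r^T mod 2 one row at a time:
  s_1 = 0 + 1 + 0 + 0 + 0 + 0 + 1 + 0 = 2 ≡ 0 (mod 2).
  s_2 = 0 + 0 + 0 + 1 + 0 + 0 + 1 + 0 = 2 ≡ 0 (mod 2).
  s_3 = 0 + 0 + 0 + 1 + 0 + 0 + 1 + 0 = 2 ≡ 0 (mod 2).
  s_4 = 1 + 0 + 0 + 1 + 1 + 0 + 0 + 0 = 3 ≡ 1 (mod 2).
s = (0, 0, 0, 1)^T — this equals column 1 of H (binary 0001), so error is at position 1.
Correct: flip bit 1 of r = 100000101000010 to get c = 000000101000010.


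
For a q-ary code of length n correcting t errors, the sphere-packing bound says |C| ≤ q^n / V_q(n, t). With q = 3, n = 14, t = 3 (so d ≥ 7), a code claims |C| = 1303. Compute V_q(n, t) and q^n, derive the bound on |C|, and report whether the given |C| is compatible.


V_q(n, t) = 3305, q^n = 4782969, Hamming bound = 1447, |C| = 1303 ≤ bound (satisfied).

Step 1: Compute V_q(n, t) = Σ_{j=0}^3 C(n, j) (q−1)^j.
  j = 0: C(14,0)·(2)^0 = 1·1 = 1.
  j = 1: C(14,1)·(2)^1 = 14·2 = 28.
  j = 2: C(14,2)·(2)^2 = 91·4 = 364.
  j = 3: C(14,3)·(2)^3 = 364·8 = 2912.
  V_q(n, t) = 1 + 28 + 364 + 2912 = 3305.
Step 2: q^n = 3^14 = 4782969.
Step 3: Hamming bound ⌊q^n / V_q(n,t)⌋ = ⌊4782969/3305⌋ = 1447.
Step 4: Compare |C| = 1303 to 1447: satisfied.
The claimed |C| lies below the Hamming bound.


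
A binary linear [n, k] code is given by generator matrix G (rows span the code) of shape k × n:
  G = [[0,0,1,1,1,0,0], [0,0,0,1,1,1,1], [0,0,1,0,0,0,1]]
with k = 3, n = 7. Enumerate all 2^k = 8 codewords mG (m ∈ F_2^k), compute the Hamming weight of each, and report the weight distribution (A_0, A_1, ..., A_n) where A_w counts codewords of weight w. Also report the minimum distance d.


Weight distribution: A_0 = 1, A_1 = 1, A_2 = 1, A_3 = 3, A_4 = 2. Minimum distance d = 1.

Enumerate all 2^3 = 8 messages m ∈ F_2^3.
For each, compute codeword c = mG in F_2^7, then tally its weight.
  m = 000 → c = 0000000, weight = 0.
  m = 100 → c = 0011100, weight = 3.
  m = 010 → c = 0001111, weight = 4.
  m = 110 → c = 0010011, weight = 3.
  m = 001 → c = 0010001, weight = 2.
  m = 101 → c = 0001101, weight = 3.
  m = 011 → c = 0011110, weight = 4.
  m = 111 → c = 0000010, weight = 1.
Tally weights:
  weight 0: 1 codewords.
  weight 1: 1 codewords.
  weight 2: 1 codewords.
  weight 3: 3 codewords.
  weight 4: 2 codewords.
Minimum distance d = smallest w > 0 with A_w > 0 = 1.
Sanity: Σ A_w = 8 = 2^3 = 8 ✓.


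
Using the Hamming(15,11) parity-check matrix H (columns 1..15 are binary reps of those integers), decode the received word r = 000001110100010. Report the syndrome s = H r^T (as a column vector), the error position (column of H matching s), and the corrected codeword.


s = (1, 1, 0, 1)^T, error position = 13, corrected codeword c = 000001110100110

Compute s = H r^T mod 2 one row at a time:
  s_1 = 1 + 0 + 1 + 0 + 0 + 0 + 1 + 0 = 3 ≡ 1 (mod 2).
  s_2 = 0 + 0 + 1 + 1 + 0 + 0 + 1 + 0 = 3 ≡ 1 (mod 2).
  s_3 = 0 + 0 + 1 + 1 + 1 + 0 + 1 + 0 = 4 ≡ 0 (mod 2).
  s_4 = 0 + 0 + 0 + 1 + 0 + 0 + 0 + 0 = 1 ≡ 1 (mod 2).
s = (1, 1, 0, 1)^T — this equals column 13 of H (binary 1101), so error is at position 13.
Correct: flip bit 13 of r = 000001110100010 to get c = 000001110100110.


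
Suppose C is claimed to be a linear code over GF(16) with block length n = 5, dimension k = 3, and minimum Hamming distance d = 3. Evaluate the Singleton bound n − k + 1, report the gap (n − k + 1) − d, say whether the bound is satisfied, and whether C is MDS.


Singleton RHS = n − k + 1 = 3, slack = 0, bound satisfied, MDS.

Singleton bound: d ≤ n − k + 1.
Here n = 5, k = 3, so n − k + 1 = 3.
Given d = 3, check d ≤ 3: YES.
Slack = (n − k + 1) − d = 0.
The code is MDS (slack = 0).
Description: the claimed parameters are [5, 3, 3]_16; such a code would be MDS (meets Singleton bound).
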